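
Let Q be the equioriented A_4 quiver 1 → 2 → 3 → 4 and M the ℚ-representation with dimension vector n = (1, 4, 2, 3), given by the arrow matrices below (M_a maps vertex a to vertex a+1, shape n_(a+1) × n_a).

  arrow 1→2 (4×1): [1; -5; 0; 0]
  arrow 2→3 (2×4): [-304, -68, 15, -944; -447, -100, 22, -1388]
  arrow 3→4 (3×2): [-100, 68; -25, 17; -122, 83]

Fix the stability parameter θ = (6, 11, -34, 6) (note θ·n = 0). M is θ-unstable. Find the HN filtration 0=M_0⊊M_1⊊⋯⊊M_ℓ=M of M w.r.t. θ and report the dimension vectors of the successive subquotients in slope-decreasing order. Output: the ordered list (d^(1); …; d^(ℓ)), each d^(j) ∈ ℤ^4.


Interval decomposition of M: I[1,4], I[2,2]^2, I[2,4], I[4,4].
HN type (ℓ=4): μ^(1)=11; μ^(2)=6; μ^(3)=-17/3; μ^(4)=-23/2

((0, 2, 0, 0); (0, 0, 0, 3); (1, 1, 1, 0); (0, 1, 1, 0))


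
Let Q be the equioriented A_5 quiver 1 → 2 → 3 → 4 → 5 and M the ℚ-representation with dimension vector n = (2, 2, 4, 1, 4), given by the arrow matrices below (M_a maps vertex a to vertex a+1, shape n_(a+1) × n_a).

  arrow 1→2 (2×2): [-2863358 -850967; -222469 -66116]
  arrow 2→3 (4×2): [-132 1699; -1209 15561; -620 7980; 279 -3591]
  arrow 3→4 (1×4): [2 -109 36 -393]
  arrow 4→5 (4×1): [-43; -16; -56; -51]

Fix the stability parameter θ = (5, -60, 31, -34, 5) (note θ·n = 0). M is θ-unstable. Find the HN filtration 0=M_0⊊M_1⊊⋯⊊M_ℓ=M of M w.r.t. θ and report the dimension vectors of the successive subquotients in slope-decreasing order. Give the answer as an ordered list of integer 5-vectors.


Interval decomposition of M: I[1,3], I[1,5], I[3,3]^2, I[5,5]^3.
HN type (ℓ=4): μ^(1)=31; μ^(2)=5; μ^(3)=-3/2; μ^(4)=-55/2

((0, 0, 3, 0, 0); (0, 0, 0, 0, 4); (0, 0, 1, 1, 0); (2, 2, 0, 0, 0))


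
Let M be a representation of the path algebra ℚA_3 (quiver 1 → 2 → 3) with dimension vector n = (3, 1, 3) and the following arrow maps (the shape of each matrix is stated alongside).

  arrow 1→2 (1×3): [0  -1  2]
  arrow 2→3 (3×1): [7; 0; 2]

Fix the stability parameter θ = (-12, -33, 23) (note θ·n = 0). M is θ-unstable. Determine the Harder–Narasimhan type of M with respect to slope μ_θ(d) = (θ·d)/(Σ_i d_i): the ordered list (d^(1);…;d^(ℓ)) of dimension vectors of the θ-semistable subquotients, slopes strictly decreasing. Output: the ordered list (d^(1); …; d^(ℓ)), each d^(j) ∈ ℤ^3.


Barcode: M ≅ I[1,1]^2, I[1,3], I[3,3]^2. HN layers by μ_θ (3 steps, strictly decreasing):
  μ^(1)=23; μ^(2)=-12; μ^(3)=-45/2

((0, 0, 3); (2, 0, 0); (1, 1, 0))


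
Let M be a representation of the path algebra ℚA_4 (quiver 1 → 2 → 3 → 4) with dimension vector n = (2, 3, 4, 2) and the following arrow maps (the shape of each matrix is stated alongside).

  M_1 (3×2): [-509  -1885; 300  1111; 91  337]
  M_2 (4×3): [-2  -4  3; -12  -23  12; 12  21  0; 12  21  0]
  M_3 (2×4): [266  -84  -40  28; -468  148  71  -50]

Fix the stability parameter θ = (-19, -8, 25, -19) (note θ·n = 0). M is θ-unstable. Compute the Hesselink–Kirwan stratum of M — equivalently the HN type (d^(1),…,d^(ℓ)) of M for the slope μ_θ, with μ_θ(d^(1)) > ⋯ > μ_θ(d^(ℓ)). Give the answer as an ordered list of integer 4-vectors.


Interval decomposition of M: I[1,4]^2, I[2,2], I[3,3]^2.
HN type (ℓ=4): μ^(1)=25; μ^(2)=3; μ^(3)=-8; μ^(4)=-19

((0, 0, 2, 0); (0, 0, 2, 2); (0, 3, 0, 0); (2, 0, 0, 0))


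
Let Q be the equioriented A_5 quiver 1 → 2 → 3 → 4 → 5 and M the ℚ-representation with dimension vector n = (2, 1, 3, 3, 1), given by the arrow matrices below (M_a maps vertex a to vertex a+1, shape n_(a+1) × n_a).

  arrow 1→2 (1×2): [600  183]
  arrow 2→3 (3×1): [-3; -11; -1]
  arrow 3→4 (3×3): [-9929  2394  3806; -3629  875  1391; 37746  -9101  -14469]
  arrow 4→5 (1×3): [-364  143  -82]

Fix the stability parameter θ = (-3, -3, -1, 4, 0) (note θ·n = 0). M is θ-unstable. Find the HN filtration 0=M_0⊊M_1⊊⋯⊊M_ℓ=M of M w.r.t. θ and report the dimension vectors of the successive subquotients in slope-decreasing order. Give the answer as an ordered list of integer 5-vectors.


Barcode: M ≅ I[1,1], I[1,5], I[3,3], I[3,4], I[4,4]. HN layers by μ_θ (4 steps, strictly decreasing):
  μ^(1)=4; μ^(2)=2; μ^(3)=-1; μ^(4)=-3

((0, 0, 0, 2, 0); (0, 0, 0, 1, 1); (0, 0, 3, 0, 0); (2, 1, 0, 0, 0))


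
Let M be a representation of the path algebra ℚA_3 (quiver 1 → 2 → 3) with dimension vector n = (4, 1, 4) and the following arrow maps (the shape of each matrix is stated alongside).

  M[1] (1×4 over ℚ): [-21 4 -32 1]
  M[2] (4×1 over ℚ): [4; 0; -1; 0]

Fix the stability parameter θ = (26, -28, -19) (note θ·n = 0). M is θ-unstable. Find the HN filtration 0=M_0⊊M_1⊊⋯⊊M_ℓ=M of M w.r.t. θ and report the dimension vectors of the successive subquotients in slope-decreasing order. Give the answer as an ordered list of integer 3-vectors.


Via rank(M_{q-1}∘⋯∘M_p): M ≅ I[1,1]^3, I[1,3], I[3,3]^3.
μ_θ-semistable layers: μ^(1)=26; μ^(2)=-7; μ^(3)=-19

((3, 0, 0); (1, 1, 1); (0, 0, 3))


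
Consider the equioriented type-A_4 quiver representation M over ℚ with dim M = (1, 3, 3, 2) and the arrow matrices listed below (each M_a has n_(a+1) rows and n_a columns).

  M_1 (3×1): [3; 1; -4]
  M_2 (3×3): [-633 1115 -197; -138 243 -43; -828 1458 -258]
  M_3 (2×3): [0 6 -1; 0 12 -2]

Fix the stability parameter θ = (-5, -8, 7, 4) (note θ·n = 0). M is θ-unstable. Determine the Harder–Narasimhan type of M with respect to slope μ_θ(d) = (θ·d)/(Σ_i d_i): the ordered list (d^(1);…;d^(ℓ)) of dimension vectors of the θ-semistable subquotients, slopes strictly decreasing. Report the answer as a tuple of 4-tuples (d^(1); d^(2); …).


Via rank(M_{q-1}∘⋯∘M_p): M ≅ I[1,3], I[2,2], I[2,3], I[3,4], I[4,4].
μ_θ-semistable layers: μ^(1)=7; μ^(2)=11/2; μ^(3)=4; μ^(4)=-13/2; μ^(5)=-8

((0, 0, 2, 0); (0, 0, 1, 1); (0, 0, 0, 1); (1, 1, 0, 0); (0, 2, 0, 0))


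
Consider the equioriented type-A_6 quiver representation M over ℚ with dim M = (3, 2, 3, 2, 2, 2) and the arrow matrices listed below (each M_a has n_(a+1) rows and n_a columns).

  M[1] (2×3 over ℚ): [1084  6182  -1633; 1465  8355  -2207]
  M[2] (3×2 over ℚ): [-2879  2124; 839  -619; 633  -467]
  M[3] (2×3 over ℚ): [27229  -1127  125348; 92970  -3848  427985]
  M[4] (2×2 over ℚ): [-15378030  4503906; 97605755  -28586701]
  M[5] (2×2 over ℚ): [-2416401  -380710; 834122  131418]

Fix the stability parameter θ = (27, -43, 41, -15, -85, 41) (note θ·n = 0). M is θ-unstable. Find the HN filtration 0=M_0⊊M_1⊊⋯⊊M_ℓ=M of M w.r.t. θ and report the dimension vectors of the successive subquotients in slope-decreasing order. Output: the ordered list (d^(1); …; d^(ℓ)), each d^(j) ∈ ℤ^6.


Interval decomposition of M: I[1,1], I[1,4], I[1,6], I[3,3], I[5,6].
HN type (ℓ=6): μ^(1)=41; μ^(2)=27; μ^(3)=13; μ^(4)=-8; μ^(5)=-15; μ^(6)=-85

((0, 0, 1, 0, 0, 2); (1, 0, 0, 0, 0, 0); (0, 0, 1, 1, 0, 0); (1, 1, 0, 0, 0, 0); (1, 1, 1, 1, 1, 0); (0, 0, 0, 0, 1, 0))


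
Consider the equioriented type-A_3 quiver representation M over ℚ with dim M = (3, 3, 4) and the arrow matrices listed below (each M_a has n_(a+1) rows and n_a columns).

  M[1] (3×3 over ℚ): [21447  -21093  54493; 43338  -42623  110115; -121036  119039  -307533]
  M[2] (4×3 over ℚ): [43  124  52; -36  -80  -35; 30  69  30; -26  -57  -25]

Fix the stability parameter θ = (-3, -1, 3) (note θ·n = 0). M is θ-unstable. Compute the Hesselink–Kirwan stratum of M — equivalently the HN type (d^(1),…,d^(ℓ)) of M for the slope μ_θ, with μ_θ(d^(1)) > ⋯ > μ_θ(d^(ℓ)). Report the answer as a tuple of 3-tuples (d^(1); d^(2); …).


Via rank(M_{q-1}∘⋯∘M_p): M ≅ I[1,3]^3, I[3,3].
μ_θ-semistable layers: μ^(1)=3; μ^(2)=-1; μ^(3)=-3

((0, 0, 4); (0, 3, 0); (3, 0, 0))


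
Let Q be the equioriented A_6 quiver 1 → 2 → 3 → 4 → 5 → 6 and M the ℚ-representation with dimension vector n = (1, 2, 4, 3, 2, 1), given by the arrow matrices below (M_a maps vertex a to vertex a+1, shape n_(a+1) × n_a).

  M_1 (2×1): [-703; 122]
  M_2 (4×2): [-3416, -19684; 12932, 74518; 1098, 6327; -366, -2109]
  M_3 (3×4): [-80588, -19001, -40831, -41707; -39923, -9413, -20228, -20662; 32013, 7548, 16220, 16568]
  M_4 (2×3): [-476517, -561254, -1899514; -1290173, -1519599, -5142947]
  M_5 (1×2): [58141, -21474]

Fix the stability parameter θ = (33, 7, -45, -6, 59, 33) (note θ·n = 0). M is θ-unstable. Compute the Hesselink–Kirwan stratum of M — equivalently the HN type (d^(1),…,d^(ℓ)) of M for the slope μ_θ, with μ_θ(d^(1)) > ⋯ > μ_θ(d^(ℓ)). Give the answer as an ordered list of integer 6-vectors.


Barcode: M ≅ I[1,2], I[2,3], I[3,4], I[3,5], I[3,6]. HN layers by μ_θ (6 steps, strictly decreasing):
  μ^(1)=59; μ^(2)=46; μ^(3)=20; μ^(4)=-6; μ^(5)=-19; μ^(6)=-45

((0, 0, 0, 0, 1, 0); (0, 0, 0, 0, 1, 1); (1, 1, 0, 0, 0, 0); (0, 0, 0, 3, 0, 0); (0, 1, 1, 0, 0, 0); (0, 0, 3, 0, 0, 0))


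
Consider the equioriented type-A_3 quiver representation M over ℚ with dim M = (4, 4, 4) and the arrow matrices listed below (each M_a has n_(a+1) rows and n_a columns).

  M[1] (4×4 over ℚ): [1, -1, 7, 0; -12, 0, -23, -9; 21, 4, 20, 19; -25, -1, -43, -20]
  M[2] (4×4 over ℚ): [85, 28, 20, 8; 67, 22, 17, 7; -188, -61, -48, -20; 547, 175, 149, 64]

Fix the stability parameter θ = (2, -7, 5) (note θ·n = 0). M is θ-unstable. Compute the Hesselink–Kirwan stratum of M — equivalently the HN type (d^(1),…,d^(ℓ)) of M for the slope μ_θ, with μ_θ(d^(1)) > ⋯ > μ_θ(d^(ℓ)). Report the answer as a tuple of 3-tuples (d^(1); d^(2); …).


Interval decomposition of M: I[1,1], I[1,3]^3, I[2,3].
HN type (ℓ=4): μ^(1)=5; μ^(2)=2; μ^(3)=-5/2; μ^(4)=-7

((0, 0, 4); (1, 0, 0); (3, 3, 0); (0, 1, 0))


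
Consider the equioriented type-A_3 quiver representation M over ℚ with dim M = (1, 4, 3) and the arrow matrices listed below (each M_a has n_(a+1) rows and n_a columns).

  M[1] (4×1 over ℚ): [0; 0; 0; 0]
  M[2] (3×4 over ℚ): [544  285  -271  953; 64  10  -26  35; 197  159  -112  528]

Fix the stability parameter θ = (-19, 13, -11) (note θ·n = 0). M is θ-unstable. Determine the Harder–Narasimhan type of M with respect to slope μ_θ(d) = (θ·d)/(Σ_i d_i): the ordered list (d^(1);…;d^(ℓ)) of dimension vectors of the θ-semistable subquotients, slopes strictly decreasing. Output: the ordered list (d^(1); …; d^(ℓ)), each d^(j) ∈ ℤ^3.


Interval decomposition of M: I[1,1], I[2,2], I[2,3]^3.
HN type (ℓ=3): μ^(1)=13; μ^(2)=1; μ^(3)=-19

((0, 1, 0); (0, 3, 3); (1, 0, 0))


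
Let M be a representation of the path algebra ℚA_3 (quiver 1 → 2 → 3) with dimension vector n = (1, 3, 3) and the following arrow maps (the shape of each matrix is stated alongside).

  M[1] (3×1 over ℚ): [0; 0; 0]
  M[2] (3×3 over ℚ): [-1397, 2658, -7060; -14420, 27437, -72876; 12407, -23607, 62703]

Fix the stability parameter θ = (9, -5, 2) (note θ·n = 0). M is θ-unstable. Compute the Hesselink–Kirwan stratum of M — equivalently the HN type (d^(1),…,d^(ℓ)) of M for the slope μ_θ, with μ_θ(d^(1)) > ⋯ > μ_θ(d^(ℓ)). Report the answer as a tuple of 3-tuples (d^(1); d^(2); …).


Barcode: M ≅ I[1,1], I[2,3]^3. HN layers by μ_θ (3 steps, strictly decreasing):
  μ^(1)=9; μ^(2)=2; μ^(3)=-5

((1, 0, 0); (0, 0, 3); (0, 3, 0))


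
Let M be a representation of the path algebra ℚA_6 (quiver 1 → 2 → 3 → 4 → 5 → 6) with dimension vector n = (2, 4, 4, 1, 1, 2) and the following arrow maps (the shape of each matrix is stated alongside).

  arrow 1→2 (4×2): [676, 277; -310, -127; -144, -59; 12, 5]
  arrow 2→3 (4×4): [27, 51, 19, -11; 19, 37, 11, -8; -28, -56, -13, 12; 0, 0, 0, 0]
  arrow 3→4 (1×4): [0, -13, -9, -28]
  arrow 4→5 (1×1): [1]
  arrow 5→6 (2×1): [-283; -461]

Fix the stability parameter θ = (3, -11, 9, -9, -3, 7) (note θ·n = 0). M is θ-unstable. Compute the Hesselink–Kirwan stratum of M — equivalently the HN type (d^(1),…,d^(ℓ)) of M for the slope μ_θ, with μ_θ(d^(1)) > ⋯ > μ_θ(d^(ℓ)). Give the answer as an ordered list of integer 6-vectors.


Barcode: M ≅ I[1,3], I[1,6], I[2,2], I[2,3], I[3,3], I[6,6]. HN layers by μ_θ (5 steps, strictly decreasing):
  μ^(1)=9; μ^(2)=7; μ^(3)=-1; μ^(4)=-4; μ^(5)=-11

((0, 0, 3, 0, 0, 0); (0, 0, 0, 0, 0, 2); (0, 0, 1, 1, 1, 0); (2, 2, 0, 0, 0, 0); (0, 2, 0, 0, 0, 0))


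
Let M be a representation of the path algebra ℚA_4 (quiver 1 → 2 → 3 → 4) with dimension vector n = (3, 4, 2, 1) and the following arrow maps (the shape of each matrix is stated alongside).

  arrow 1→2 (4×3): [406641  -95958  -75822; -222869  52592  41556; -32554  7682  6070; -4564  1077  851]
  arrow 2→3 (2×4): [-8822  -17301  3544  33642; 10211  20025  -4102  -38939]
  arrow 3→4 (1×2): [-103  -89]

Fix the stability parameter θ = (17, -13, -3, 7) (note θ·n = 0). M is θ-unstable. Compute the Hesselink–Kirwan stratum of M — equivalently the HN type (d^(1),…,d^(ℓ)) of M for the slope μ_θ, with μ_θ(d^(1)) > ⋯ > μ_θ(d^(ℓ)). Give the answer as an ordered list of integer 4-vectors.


Interval decomposition of M: I[1,1], I[1,3], I[1,4], I[2,2]^2.
HN type (ℓ=4): μ^(1)=17; μ^(2)=7; μ^(3)=1/3; μ^(4)=-13

((1, 0, 0, 0); (0, 0, 0, 1); (2, 2, 2, 0); (0, 2, 0, 0))


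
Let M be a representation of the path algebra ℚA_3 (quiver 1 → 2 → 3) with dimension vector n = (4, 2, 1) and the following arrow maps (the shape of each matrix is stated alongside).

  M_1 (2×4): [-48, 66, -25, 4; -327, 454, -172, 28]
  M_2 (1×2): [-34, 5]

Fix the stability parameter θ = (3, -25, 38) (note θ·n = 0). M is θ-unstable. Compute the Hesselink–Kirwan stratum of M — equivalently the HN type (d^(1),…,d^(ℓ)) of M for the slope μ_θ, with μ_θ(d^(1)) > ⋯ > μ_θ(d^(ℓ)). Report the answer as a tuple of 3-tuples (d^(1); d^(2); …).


Barcode: M ≅ I[1,1]^2, I[1,2], I[1,3]. HN layers by μ_θ (3 steps, strictly decreasing):
  μ^(1)=38; μ^(2)=3; μ^(3)=-11

((0, 0, 1); (2, 0, 0); (2, 2, 0))


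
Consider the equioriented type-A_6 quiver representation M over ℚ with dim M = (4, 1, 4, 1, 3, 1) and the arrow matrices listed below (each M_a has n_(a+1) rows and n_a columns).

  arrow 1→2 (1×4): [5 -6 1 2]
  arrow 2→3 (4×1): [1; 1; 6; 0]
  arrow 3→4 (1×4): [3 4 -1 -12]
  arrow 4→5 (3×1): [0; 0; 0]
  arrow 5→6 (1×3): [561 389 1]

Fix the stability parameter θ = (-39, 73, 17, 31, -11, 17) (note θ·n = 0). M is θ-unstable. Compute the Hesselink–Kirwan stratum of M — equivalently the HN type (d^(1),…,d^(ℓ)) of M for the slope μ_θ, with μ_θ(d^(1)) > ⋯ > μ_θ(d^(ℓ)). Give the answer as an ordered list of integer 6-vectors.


Interval decomposition of M: I[1,1]^3, I[1,4], I[3,3]^3, I[5,5]^2, I[5,6].
HN type (ℓ=4): μ^(1)=121/3; μ^(2)=17; μ^(3)=-11; μ^(4)=-39

((0, 1, 1, 1, 0, 0); (0, 0, 3, 0, 0, 1); (0, 0, 0, 0, 3, 0); (4, 0, 0, 0, 0, 0))


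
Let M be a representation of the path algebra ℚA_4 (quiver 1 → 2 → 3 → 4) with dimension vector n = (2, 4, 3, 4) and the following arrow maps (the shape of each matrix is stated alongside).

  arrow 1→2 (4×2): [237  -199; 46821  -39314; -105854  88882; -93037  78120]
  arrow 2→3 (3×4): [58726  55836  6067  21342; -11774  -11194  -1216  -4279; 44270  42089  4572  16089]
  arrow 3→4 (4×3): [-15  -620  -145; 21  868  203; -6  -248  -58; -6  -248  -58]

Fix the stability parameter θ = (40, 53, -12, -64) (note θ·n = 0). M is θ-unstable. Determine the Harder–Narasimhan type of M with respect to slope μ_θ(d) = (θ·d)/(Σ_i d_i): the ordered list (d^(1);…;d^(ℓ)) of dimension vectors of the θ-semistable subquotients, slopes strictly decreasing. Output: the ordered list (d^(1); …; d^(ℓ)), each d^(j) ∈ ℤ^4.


Via rank(M_{q-1}∘⋯∘M_p): M ≅ I[1,2], I[1,3], I[2,3], I[2,4], I[4,4]^3.
μ_θ-semistable layers: μ^(1)=53; μ^(2)=40; μ^(3)=27; μ^(4)=41/2; μ^(5)=-23/3; μ^(6)=-64

((0, 1, 0, 0); (1, 0, 0, 0); (1, 1, 1, 0); (0, 1, 1, 0); (0, 1, 1, 1); (0, 0, 0, 3))


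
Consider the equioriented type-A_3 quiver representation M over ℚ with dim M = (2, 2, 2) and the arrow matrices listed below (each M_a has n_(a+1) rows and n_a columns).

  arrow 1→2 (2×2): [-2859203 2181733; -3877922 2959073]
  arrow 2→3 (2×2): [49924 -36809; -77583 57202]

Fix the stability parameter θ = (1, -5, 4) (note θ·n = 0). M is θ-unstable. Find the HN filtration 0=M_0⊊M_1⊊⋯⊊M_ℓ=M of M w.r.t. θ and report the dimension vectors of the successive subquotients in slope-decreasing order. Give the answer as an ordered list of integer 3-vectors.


Barcode: M ≅ I[1,3]^2. HN layers by μ_θ (2 steps, strictly decreasing):
  μ^(1)=4; μ^(2)=-2

((0, 0, 2); (2, 2, 0))


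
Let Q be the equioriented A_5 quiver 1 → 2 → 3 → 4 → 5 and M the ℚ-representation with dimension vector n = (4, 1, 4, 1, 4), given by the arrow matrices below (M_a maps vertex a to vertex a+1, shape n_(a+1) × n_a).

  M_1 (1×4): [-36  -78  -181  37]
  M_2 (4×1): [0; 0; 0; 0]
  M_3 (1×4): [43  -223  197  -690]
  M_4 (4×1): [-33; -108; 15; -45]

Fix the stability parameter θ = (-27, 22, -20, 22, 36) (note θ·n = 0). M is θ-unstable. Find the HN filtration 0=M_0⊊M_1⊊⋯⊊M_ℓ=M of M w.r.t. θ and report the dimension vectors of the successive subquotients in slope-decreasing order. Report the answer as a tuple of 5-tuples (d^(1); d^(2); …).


Interval decomposition of M: I[1,1]^3, I[1,2], I[3,3]^3, I[3,5], I[5,5]^3.
HN type (ℓ=4): μ^(1)=36; μ^(2)=22; μ^(3)=-20; μ^(4)=-27

((0, 0, 0, 0, 4); (0, 1, 0, 1, 0); (0, 0, 4, 0, 0); (4, 0, 0, 0, 0))


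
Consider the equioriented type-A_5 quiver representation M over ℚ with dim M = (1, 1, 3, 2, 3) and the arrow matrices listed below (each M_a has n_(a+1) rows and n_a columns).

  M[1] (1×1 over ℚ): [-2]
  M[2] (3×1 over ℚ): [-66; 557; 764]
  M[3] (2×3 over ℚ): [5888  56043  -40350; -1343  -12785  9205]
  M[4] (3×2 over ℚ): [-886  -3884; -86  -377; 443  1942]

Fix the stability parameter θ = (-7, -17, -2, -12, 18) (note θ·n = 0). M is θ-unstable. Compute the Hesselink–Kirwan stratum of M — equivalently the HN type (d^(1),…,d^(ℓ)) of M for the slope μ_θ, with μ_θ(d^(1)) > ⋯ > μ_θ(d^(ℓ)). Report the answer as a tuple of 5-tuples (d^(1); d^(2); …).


Via rank(M_{q-1}∘⋯∘M_p): M ≅ I[1,5], I[3,3], I[3,5], I[5,5].
μ_θ-semistable layers: μ^(1)=18; μ^(2)=-2; μ^(3)=-7; μ^(4)=-12

((0, 0, 0, 0, 3); (0, 0, 1, 0, 0); (0, 0, 2, 2, 0); (1, 1, 0, 0, 0))


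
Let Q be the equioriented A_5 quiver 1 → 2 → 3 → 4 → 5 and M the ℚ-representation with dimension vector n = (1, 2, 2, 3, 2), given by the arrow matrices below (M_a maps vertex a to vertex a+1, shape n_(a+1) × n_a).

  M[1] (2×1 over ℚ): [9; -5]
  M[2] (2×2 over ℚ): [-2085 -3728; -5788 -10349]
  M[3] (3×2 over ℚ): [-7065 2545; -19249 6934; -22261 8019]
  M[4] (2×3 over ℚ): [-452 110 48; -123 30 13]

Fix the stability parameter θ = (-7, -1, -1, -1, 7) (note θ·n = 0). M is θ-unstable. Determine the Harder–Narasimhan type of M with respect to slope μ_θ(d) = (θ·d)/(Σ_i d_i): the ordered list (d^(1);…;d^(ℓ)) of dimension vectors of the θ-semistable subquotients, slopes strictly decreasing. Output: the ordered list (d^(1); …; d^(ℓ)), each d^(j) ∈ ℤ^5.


Interval decomposition of M: I[1,5], I[2,4], I[4,5].
HN type (ℓ=3): μ^(1)=7; μ^(2)=-1; μ^(3)=-7

((0, 0, 0, 0, 2); (0, 2, 2, 3, 0); (1, 0, 0, 0, 0))


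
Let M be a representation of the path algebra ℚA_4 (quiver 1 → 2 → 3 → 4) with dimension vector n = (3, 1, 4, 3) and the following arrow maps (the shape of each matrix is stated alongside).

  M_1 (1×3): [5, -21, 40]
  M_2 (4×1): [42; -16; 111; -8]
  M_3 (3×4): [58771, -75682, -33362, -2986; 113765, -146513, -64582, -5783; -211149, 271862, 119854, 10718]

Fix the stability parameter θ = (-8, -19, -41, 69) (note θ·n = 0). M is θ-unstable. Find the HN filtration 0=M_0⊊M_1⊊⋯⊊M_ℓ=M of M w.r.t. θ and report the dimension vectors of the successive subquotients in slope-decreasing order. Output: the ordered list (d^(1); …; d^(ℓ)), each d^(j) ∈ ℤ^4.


Interval decomposition of M: I[1,1]^2, I[1,3], I[3,3], I[3,4]^2, I[4,4].
HN type (ℓ=4): μ^(1)=69; μ^(2)=-8; μ^(3)=-68/3; μ^(4)=-41

((0, 0, 0, 3); (2, 0, 0, 0); (1, 1, 1, 0); (0, 0, 3, 0))


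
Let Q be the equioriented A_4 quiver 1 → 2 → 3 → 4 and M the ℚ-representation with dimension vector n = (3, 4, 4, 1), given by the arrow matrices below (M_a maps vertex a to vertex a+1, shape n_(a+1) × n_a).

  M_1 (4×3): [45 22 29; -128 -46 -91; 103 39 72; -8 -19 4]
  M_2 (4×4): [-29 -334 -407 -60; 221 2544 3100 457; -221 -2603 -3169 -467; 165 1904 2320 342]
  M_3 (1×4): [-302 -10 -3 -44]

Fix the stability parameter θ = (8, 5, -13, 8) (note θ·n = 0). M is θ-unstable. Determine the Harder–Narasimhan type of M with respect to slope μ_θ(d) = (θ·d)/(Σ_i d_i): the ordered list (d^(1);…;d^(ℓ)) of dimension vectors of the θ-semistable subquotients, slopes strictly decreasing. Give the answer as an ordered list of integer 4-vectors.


Barcode: M ≅ I[1,3]^2, I[1,4], I[2,3]. HN layers by μ_θ (3 steps, strictly decreasing):
  μ^(1)=8; μ^(2)=0; μ^(3)=-4

((0, 0, 0, 1); (3, 3, 3, 0); (0, 1, 1, 0))


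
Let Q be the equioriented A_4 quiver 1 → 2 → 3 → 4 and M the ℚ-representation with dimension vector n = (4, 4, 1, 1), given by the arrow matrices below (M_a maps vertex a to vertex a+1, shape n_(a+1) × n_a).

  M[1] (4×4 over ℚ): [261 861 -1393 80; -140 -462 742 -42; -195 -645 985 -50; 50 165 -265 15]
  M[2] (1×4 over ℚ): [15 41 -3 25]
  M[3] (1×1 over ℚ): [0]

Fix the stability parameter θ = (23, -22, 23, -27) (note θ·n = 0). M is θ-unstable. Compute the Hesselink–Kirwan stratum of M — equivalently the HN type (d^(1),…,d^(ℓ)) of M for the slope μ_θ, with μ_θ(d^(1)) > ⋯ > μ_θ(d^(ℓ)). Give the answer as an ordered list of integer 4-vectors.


Barcode: M ≅ I[1,1]^2, I[1,2], I[1,3], I[2,2]^2, I[4,4]. HN layers by μ_θ (4 steps, strictly decreasing):
  μ^(1)=23; μ^(2)=1/2; μ^(3)=-22; μ^(4)=-27

((2, 0, 1, 0); (2, 2, 0, 0); (0, 2, 0, 0); (0, 0, 0, 1))


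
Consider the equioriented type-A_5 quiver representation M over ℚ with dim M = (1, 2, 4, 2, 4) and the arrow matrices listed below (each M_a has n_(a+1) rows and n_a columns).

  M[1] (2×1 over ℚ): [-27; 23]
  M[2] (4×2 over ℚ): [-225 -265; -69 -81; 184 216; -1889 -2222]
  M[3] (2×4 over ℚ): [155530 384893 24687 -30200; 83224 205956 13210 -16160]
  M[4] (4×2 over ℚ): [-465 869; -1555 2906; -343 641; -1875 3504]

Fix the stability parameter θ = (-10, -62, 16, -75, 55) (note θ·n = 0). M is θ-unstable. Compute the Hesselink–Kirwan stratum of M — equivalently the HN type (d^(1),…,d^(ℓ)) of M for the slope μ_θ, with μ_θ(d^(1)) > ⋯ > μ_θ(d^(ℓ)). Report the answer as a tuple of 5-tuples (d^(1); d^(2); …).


Via rank(M_{q-1}∘⋯∘M_p): M ≅ I[1,3], I[2,5], I[3,3], I[3,5], I[5,5]^2.
μ_θ-semistable layers: μ^(1)=55; μ^(2)=16; μ^(3)=-59/2; μ^(4)=-36; μ^(5)=-62

((0, 0, 0, 0, 4); (0, 0, 2, 0, 0); (0, 0, 2, 2, 0); (1, 1, 0, 0, 0); (0, 1, 0, 0, 0))


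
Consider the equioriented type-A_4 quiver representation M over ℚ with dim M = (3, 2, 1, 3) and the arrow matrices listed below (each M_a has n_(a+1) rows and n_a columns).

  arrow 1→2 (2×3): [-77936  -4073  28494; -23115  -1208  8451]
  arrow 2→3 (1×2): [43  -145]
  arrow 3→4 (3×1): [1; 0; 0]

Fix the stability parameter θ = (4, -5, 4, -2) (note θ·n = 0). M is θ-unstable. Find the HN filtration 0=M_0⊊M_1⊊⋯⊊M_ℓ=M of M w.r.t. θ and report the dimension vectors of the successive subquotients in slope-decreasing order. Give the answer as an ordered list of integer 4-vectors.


Interval decomposition of M: I[1,1], I[1,2], I[1,4], I[4,4]^2.
HN type (ℓ=4): μ^(1)=4; μ^(2)=1; μ^(3)=-1/2; μ^(4)=-2

((1, 0, 0, 0); (0, 0, 1, 1); (2, 2, 0, 0); (0, 0, 0, 2))


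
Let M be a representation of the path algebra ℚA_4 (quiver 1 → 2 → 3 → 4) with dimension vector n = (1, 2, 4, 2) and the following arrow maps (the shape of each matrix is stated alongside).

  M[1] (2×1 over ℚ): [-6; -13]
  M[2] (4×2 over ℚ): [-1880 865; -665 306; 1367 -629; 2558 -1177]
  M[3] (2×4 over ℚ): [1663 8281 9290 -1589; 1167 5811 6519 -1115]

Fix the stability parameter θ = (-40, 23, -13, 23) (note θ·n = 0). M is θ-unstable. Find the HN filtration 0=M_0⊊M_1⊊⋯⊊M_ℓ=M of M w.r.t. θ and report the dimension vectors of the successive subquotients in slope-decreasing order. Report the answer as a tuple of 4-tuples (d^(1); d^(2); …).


Via rank(M_{q-1}∘⋯∘M_p): M ≅ I[1,4], I[2,4], I[3,3]^2.
μ_θ-semistable layers: μ^(1)=23; μ^(2)=5; μ^(3)=-13; μ^(4)=-40

((0, 0, 0, 2); (0, 2, 2, 0); (0, 0, 2, 0); (1, 0, 0, 0))


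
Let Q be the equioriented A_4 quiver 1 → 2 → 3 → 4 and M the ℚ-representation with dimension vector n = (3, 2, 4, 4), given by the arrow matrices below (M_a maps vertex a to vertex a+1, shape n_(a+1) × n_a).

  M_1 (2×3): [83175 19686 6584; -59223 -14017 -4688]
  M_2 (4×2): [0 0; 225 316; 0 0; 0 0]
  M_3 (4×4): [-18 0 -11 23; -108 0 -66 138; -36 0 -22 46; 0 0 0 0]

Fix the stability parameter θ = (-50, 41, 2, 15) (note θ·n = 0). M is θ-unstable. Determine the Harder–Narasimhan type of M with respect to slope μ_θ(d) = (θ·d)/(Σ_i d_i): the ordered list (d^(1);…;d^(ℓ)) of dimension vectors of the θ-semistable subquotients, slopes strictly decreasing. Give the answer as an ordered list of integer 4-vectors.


Interval decomposition of M: I[1,1], I[1,2], I[1,3], I[3,3]^2, I[3,4], I[4,4]^3.
HN type (ℓ=5): μ^(1)=41; μ^(2)=43/2; μ^(3)=15; μ^(4)=2; μ^(5)=-50

((0, 1, 0, 0); (0, 1, 1, 0); (0, 0, 0, 4); (0, 0, 3, 0); (3, 0, 0, 0))


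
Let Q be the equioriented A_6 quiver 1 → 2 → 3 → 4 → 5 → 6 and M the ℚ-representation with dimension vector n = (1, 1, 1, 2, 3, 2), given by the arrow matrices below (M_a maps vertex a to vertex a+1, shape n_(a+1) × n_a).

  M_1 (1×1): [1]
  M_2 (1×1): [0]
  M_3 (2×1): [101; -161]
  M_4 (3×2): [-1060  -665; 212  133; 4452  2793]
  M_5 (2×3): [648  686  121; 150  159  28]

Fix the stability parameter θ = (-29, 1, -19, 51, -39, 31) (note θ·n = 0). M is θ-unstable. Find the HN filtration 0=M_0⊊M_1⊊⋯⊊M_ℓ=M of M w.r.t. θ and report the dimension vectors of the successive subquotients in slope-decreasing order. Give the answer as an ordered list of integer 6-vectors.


Interval decomposition of M: I[1,2], I[3,6], I[4,4], I[5,5], I[5,6].
HN type (ℓ=7): μ^(1)=51; μ^(2)=31; μ^(3)=6; μ^(4)=1; μ^(5)=-19; μ^(6)=-29; μ^(7)=-39

((0, 0, 0, 1, 0, 0); (0, 0, 0, 0, 0, 2); (0, 0, 0, 1, 1, 0); (0, 1, 0, 0, 0, 0); (0, 0, 1, 0, 0, 0); (1, 0, 0, 0, 0, 0); (0, 0, 0, 0, 2, 0))


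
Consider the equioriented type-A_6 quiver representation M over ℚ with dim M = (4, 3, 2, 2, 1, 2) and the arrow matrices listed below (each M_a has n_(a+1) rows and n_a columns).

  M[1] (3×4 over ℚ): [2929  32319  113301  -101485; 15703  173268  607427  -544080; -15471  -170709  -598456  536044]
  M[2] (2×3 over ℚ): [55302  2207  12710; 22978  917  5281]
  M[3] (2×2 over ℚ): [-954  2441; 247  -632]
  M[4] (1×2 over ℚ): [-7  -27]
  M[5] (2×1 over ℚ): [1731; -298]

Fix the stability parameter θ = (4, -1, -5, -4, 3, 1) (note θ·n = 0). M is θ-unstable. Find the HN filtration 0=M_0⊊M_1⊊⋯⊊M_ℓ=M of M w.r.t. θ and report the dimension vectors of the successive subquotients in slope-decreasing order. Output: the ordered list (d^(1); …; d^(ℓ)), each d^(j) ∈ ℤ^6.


Barcode: M ≅ I[1,1], I[1,2], I[1,4], I[1,6], I[6,6]. HN layers by μ_θ (5 steps, strictly decreasing):
  μ^(1)=4; μ^(2)=2; μ^(3)=3/2; μ^(4)=1; μ^(5)=-3/2

((1, 0, 0, 0, 0, 0); (0, 0, 0, 0, 1, 1); (1, 1, 0, 0, 0, 0); (0, 0, 0, 0, 0, 1); (2, 2, 2, 2, 0, 0))


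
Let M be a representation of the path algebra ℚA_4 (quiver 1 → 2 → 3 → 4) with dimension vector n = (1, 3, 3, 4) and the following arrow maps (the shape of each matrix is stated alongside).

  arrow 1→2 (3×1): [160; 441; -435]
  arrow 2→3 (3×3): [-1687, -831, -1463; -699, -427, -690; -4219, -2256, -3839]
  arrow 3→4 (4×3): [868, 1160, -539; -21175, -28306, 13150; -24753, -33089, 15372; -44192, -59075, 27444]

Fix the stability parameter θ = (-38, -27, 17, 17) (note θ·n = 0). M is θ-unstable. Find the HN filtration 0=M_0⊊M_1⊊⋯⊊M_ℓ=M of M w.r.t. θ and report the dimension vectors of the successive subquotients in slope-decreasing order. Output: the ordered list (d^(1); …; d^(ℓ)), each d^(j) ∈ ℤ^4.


Interval decomposition of M: I[1,4], I[2,4]^2, I[4,4].
HN type (ℓ=3): μ^(1)=17; μ^(2)=-27; μ^(3)=-38

((0, 0, 3, 4); (0, 3, 0, 0); (1, 0, 0, 0))


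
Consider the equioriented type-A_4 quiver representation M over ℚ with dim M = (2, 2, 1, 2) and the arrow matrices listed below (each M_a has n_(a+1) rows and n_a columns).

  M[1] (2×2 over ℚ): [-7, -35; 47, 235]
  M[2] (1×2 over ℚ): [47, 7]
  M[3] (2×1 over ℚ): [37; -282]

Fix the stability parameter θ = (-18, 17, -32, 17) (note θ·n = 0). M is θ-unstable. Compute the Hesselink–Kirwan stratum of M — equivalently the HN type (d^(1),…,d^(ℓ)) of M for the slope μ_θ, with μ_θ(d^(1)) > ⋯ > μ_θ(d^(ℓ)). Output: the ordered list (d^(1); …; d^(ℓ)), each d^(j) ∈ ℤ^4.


Via rank(M_{q-1}∘⋯∘M_p): M ≅ I[1,1], I[1,2], I[2,4], I[4,4].
μ_θ-semistable layers: μ^(1)=17; μ^(2)=-15/2; μ^(3)=-18

((0, 1, 0, 2); (0, 1, 1, 0); (2, 0, 0, 0))


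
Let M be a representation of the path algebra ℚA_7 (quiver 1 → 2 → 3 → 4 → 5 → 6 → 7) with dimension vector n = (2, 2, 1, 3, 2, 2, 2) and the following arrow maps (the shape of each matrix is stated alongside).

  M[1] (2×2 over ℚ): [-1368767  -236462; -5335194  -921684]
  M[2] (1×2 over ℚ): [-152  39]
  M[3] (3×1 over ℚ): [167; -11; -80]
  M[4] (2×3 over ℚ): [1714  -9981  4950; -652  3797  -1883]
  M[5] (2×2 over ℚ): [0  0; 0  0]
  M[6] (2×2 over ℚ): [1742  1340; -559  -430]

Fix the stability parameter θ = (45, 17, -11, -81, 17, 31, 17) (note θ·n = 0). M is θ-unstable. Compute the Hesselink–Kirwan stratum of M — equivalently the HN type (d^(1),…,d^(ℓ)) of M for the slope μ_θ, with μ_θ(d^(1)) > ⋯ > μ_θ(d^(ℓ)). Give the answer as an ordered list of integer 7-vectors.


Barcode: M ≅ I[1,1], I[1,5], I[2,2], I[4,4], I[4,5], I[6,6], I[6,7], I[7,7]. HN layers by μ_θ (6 steps, strictly decreasing):
  μ^(1)=45; μ^(2)=31; μ^(3)=24; μ^(4)=17; μ^(5)=-15/2; μ^(6)=-81

((1, 0, 0, 0, 0, 0, 0); (0, 0, 0, 0, 0, 1, 0); (0, 0, 0, 0, 0, 1, 1); (0, 1, 0, 0, 2, 0, 1); (1, 1, 1, 1, 0, 0, 0); (0, 0, 0, 2, 0, 0, 0))


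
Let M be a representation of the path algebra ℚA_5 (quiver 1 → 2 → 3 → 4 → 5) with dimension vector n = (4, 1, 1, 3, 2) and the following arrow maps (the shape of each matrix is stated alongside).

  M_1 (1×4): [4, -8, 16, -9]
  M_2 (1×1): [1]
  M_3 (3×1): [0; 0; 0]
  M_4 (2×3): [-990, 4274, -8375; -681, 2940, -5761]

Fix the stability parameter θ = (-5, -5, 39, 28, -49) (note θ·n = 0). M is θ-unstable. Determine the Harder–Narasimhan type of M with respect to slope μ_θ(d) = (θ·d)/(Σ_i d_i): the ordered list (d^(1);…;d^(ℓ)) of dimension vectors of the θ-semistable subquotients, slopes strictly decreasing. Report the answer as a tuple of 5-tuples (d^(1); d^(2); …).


Interval decomposition of M: I[1,1]^3, I[1,3], I[4,4], I[4,5]^2.
HN type (ℓ=4): μ^(1)=39; μ^(2)=28; μ^(3)=-5; μ^(4)=-21/2

((0, 0, 1, 0, 0); (0, 0, 0, 1, 0); (4, 1, 0, 0, 0); (0, 0, 0, 2, 2))


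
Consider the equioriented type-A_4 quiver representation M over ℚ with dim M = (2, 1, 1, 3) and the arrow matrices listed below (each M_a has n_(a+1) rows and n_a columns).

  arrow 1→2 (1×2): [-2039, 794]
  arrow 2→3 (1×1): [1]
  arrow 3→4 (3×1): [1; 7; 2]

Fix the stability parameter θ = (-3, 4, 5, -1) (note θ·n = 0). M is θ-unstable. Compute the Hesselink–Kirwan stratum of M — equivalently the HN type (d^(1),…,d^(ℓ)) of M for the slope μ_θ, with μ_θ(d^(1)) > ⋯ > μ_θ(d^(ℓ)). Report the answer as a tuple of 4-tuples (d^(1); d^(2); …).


Interval decomposition of M: I[1,1], I[1,4], I[4,4]^2.
HN type (ℓ=3): μ^(1)=8/3; μ^(2)=-1; μ^(3)=-3

((0, 1, 1, 1); (0, 0, 0, 2); (2, 0, 0, 0))


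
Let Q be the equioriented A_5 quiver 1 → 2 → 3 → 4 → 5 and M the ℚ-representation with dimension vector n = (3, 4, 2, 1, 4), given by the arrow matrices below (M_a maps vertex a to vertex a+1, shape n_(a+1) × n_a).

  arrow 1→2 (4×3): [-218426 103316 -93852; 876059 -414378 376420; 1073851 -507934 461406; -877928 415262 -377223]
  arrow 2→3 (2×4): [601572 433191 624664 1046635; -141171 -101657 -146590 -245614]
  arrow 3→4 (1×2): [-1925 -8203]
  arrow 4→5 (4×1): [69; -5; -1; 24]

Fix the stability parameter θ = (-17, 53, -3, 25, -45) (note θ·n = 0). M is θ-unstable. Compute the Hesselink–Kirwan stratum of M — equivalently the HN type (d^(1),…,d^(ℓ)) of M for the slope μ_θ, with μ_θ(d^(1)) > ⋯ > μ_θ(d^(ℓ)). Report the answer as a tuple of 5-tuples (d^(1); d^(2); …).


Via rank(M_{q-1}∘⋯∘M_p): M ≅ I[1,1], I[1,3], I[1,5], I[2,2]^2, I[5,5]^3.
μ_θ-semistable layers: μ^(1)=53; μ^(2)=25; μ^(3)=15/2; μ^(4)=-17; μ^(5)=-45

((0, 2, 0, 0, 0); (0, 1, 1, 0, 0); (0, 1, 1, 1, 1); (3, 0, 0, 0, 0); (0, 0, 0, 0, 3))


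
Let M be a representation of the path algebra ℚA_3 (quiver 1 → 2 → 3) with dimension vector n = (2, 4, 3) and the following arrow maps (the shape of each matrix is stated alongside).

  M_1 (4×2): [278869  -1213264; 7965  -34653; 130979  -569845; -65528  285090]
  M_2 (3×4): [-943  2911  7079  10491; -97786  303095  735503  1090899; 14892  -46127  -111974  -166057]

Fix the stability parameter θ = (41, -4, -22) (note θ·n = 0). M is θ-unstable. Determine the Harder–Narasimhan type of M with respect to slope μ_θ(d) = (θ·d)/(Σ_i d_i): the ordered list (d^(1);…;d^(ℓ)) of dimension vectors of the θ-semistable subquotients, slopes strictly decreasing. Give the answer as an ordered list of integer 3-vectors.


Via rank(M_{q-1}∘⋯∘M_p): M ≅ I[1,3]^2, I[2,2], I[2,3].
μ_θ-semistable layers: μ^(1)=5; μ^(2)=-4; μ^(3)=-13

((2, 2, 2); (0, 1, 0); (0, 1, 1))


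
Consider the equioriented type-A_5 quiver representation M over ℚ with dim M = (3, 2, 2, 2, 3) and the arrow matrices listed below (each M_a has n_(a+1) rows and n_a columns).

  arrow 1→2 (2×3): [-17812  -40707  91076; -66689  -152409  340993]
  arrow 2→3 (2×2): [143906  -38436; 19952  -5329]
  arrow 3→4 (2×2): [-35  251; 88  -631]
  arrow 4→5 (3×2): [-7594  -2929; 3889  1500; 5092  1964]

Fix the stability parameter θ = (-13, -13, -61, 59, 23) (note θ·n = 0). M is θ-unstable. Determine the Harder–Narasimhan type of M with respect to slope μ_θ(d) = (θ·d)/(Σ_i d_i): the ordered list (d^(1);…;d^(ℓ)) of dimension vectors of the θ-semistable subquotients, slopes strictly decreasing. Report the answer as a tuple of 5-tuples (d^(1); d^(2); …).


Barcode: M ≅ I[1,1], I[1,5]^2, I[5,5]. HN layers by μ_θ (4 steps, strictly decreasing):
  μ^(1)=41; μ^(2)=23; μ^(3)=-13; μ^(4)=-29

((0, 0, 0, 2, 2); (0, 0, 0, 0, 1); (1, 0, 0, 0, 0); (2, 2, 2, 0, 0))


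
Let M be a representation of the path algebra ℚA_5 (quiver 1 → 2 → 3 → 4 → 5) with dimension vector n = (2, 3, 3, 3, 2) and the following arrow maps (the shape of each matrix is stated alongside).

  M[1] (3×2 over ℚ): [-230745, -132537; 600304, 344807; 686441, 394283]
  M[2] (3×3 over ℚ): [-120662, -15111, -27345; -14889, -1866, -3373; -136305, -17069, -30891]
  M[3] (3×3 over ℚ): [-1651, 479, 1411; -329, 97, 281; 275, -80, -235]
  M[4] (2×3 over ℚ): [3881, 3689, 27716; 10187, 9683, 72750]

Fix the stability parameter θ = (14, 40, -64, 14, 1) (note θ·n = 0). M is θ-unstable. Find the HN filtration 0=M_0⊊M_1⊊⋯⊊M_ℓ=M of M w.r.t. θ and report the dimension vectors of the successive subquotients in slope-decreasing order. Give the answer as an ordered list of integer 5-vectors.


Via rank(M_{q-1}∘⋯∘M_p): M ≅ I[1,3], I[1,5], I[2,4], I[4,5].
μ_θ-semistable layers: μ^(1)=14; μ^(2)=15/2; μ^(3)=-10/3; μ^(4)=-12

((0, 0, 0, 1, 0); (0, 0, 0, 2, 2); (2, 2, 2, 0, 0); (0, 1, 1, 0, 0))


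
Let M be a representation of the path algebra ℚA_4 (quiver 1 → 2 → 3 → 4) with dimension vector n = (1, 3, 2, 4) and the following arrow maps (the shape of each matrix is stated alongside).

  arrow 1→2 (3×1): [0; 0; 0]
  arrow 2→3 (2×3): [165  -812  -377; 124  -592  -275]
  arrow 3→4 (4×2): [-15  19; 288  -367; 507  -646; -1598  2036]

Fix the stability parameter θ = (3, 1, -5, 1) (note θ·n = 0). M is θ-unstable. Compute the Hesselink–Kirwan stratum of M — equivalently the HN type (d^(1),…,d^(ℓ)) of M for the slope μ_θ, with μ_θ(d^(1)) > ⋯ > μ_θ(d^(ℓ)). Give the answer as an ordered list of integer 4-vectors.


Barcode: M ≅ I[1,1], I[2,2], I[2,4]^2, I[4,4]^2. HN layers by μ_θ (3 steps, strictly decreasing):
  μ^(1)=3; μ^(2)=1; μ^(3)=-2

((1, 0, 0, 0); (0, 1, 0, 4); (0, 2, 2, 0))


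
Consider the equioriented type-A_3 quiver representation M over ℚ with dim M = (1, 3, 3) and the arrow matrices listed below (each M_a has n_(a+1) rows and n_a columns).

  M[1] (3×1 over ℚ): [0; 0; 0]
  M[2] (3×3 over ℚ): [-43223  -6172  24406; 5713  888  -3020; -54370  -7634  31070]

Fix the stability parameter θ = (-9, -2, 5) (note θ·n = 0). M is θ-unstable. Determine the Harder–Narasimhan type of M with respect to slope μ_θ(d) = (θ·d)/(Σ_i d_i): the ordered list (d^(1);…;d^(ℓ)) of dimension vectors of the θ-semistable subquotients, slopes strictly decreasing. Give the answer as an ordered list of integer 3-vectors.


Barcode: M ≅ I[1,1], I[2,3]^3. HN layers by μ_θ (3 steps, strictly decreasing):
  μ^(1)=5; μ^(2)=-2; μ^(3)=-9

((0, 0, 3); (0, 3, 0); (1, 0, 0))


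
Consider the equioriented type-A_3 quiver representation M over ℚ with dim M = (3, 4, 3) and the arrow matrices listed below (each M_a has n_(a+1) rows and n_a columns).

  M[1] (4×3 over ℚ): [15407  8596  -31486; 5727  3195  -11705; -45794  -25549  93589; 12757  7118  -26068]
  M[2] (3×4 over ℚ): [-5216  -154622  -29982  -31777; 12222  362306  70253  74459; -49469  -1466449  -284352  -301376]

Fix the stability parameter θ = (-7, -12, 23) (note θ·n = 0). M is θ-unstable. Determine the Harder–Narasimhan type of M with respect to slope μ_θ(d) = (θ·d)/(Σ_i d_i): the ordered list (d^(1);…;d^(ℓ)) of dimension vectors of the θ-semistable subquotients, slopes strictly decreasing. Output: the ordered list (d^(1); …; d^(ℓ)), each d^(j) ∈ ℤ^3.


Barcode: M ≅ I[1,1], I[1,3]^2, I[2,2], I[2,3]. HN layers by μ_θ (4 steps, strictly decreasing):
  μ^(1)=23; μ^(2)=-7; μ^(3)=-19/2; μ^(4)=-12

((0, 0, 3); (1, 0, 0); (2, 2, 0); (0, 2, 0))


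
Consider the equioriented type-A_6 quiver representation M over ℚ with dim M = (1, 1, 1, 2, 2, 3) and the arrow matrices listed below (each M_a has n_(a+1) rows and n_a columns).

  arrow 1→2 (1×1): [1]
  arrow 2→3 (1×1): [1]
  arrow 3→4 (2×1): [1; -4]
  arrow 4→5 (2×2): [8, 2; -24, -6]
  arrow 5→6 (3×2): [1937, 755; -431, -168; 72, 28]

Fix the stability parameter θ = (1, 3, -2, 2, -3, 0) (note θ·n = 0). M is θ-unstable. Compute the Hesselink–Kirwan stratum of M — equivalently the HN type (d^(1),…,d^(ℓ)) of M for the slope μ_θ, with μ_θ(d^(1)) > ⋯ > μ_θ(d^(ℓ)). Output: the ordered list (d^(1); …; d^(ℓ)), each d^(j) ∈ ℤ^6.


Interval decomposition of M: I[1,4], I[4,6], I[5,6], I[6,6].
HN type (ℓ=5): μ^(1)=2; μ^(2)=2/3; μ^(3)=0; μ^(4)=-1/2; μ^(5)=-3

((0, 0, 0, 1, 0, 0); (1, 1, 1, 0, 0, 0); (0, 0, 0, 0, 0, 3); (0, 0, 0, 1, 1, 0); (0, 0, 0, 0, 1, 0))


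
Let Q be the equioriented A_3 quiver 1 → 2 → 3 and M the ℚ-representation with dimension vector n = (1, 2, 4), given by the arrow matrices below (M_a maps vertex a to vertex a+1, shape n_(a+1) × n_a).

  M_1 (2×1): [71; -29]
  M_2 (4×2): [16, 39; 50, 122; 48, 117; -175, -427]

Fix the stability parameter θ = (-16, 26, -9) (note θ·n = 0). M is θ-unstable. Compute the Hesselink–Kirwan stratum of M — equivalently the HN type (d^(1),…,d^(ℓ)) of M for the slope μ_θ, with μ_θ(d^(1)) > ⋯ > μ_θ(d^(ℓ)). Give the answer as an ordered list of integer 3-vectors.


Via rank(M_{q-1}∘⋯∘M_p): M ≅ I[1,3], I[2,3], I[3,3]^2.
μ_θ-semistable layers: μ^(1)=17/2; μ^(2)=-9; μ^(3)=-16

((0, 2, 2); (0, 0, 2); (1, 0, 0))
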